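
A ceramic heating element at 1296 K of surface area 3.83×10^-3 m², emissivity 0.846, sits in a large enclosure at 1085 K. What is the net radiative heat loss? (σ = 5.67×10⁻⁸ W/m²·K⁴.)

Q ≈ 264 W

Q = εσA(T⁴ − T_s⁴). T⁴ − T_s⁴ = (1296)⁴ − (1085)⁴ = 2.82×10^12 − 1.39×10^12 = 1.44×10^12 K⁴.
Q = 0.846 × 5.67×10⁻⁸ × 3.83×10^-3 × 1.44×10^12 = 264 W.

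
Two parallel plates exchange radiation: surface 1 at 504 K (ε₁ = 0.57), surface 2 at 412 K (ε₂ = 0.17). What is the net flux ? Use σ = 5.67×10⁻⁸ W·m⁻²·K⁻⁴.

For two large parallel gray plates, q = σ(T₁⁴ − T₂⁴) / (1/ε₁ + 1/ε₂ − 1).
1/ε₁ + 1/ε₂ − 1 = 1/0.57 + 1/0.17 − 1 = 6.637.
T₁⁴ − T₂⁴ = 6.45×10^10 − 2.88×10^10 = 3.57×10^10 K⁴.
q = 5.67×10⁻⁸ × 3.57×10^10 / 6.637 = 305 W/m².

q ≈ 305 W/m²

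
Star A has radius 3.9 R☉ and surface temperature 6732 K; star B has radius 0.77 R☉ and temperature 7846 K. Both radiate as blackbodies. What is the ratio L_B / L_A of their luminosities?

L_B/L_A ≈ 0.0719

L = 4πR²σT⁴ ∝ R²T⁴, so L_B/L_A = (0.77/3.9)² × (7846/6732)⁴ = 0.0390 × 1.85 = 0.0719.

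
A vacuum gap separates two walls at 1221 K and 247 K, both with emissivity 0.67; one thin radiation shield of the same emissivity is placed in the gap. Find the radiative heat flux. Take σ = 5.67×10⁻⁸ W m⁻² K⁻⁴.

q ≈ 31700 W/m²

Each of the 2 gaps contributes resistance (2/ε − 1) = 2/0.67 − 1 = 1.985; total = 3.970.
q = σ(T₁⁴ − T₂⁴) / 3.970 = 5.67×10⁻⁸ × 2.22×10^12 / 3.970 = 31700 W/m².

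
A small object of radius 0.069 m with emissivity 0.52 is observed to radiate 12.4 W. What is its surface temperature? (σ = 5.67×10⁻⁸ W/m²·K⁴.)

A = 4πr² = 4π × (0.069)² = 0.0598 m².
From P = εσAT⁴, T = (P / εσA)^(1/4) = (12.4 / (0.52 × 5.67×10⁻⁸ × 0.0598))^(1/4).
T = (7.03×10^9)^(1/4) = 290 K.

T ≈ 290 K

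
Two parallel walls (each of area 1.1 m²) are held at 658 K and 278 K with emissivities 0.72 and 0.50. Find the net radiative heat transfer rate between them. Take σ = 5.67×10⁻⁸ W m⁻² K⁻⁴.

Q ≈ 4740 W

For two large parallel gray plates, q = σ(T₁⁴ − T₂⁴) / (1/ε₁ + 1/ε₂ − 1).
1/ε₁ + 1/ε₂ − 1 = 1/0.72 + 1/0.50 − 1 = 2.389.
T₁⁴ − T₂⁴ = 1.87×10^11 − 5.97×10^9 = 1.81×10^11 K⁴.
q = 5.67×10⁻⁸ × 1.81×10^11 / 2.389 = 4310 W/m².
Q = q·A = 4310 × 1.1 = 4740 W.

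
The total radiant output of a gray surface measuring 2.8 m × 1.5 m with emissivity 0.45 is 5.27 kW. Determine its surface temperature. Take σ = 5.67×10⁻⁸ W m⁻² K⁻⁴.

A = 2.8 × 1.5 = 4.20 m².
From P = εσAT⁴, T = (P / εσA)^(1/4) = (5270 / (0.45 × 5.67×10⁻⁸ × 4.20))^(1/4).
T = (4.92×10^10)^(1/4) = 471 K.

T ≈ 471 K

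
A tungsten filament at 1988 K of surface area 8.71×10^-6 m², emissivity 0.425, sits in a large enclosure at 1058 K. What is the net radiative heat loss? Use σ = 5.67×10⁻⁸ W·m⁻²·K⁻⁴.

Q = εσA(T⁴ − T_s⁴). T⁴ − T_s⁴ = (1988)⁴ − (1058)⁴ = 1.56×10^13 − 1.25×10^12 = 1.44×10^13 K⁴.
Q = 0.425 × 5.67×10⁻⁸ × 8.71×10^-6 × 1.44×10^13 = 3.02 W.

Q ≈ 3.02 W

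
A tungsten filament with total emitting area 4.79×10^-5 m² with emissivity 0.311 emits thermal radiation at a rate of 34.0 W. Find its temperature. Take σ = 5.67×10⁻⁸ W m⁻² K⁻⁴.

From P = εσAT⁴, T = (P / εσA)^(1/4) = (34.0 / (0.311 × 5.67×10⁻⁸ × 4.79×10^-5))^(1/4).
T = (4.03×10^13)^(1/4) = 2520 K.

T ≈ 2520 K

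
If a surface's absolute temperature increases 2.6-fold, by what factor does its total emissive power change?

P ∝ T⁴, so the power scales as (2.6)⁴ = 45.7.

factor ≈ 45.7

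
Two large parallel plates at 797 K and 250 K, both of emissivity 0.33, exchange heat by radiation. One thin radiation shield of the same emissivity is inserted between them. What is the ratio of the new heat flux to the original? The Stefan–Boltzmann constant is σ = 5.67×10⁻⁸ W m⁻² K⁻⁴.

ratio ≈ 0.500

With N identical shields there are N+1 = 2 gaps in series, each with the same radiative resistance, so the flux falls to 1/(N+1) of its unshielded value.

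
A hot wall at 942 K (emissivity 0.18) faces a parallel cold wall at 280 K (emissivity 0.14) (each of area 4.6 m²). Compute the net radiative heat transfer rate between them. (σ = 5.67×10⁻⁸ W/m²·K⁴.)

Q ≈ 17400 W

For two large parallel gray plates, q = σ(T₁⁴ − T₂⁴) / (1/ε₁ + 1/ε₂ − 1).
1/ε₁ + 1/ε₂ − 1 = 1/0.18 + 1/0.14 − 1 = 11.70.
T₁⁴ − T₂⁴ = 7.87×10^11 − 6.15×10^9 = 7.81×10^11 K⁴.
q = 5.67×10⁻⁸ × 7.81×10^11 / 11.70 = 3790 W/m².
Q = q·A = 3790 × 4.6 = 17400 W.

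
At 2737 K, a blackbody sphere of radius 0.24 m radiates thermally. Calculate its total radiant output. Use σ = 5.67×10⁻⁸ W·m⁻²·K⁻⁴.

A = 4πr² = 4π × (0.24)² = 0.724 m².
P = σAT⁴ = 5.67×10⁻⁸ × 0.724 × (2737)⁴ = 5.67×10⁻⁸ × 0.724 × 5.61×10^13.
P = 2.30×10^6 W.

P ≈ 2.30×10^6 W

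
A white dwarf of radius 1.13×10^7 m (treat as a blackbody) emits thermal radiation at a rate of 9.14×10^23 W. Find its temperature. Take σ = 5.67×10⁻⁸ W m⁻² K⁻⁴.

T ≈ 10000 K

A = 4πr² = 4π × (1.13×10^7)² = 1.60×10^15 m².
From P = σAT⁴, T = (P / σA)^(1/4) = (9.14×10^23 / (5.67×10⁻⁸ × 1.60×10^15))^(1/4).
T = (1.00×10^16)^(1/4) = 10000 K.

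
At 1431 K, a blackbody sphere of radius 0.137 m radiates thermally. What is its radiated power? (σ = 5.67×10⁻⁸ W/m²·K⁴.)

A = 4πr² = 4π × (0.137)² = 0.236 m².
P = σAT⁴ = 5.67×10⁻⁸ × 0.236 × (1431)⁴ = 5.67×10⁻⁸ × 0.236 × 4.19×10^12.
P = 56100 W.

P ≈ 56100 W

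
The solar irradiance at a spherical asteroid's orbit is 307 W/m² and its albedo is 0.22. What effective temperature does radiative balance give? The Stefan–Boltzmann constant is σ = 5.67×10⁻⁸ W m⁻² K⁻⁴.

Power absorbed = (1−a)S·πR²; power emitted = 4πR²σT⁴. Equating and cancelling πR²:
T = ((1−a)S / 4σ)^(1/4) = (239 / (4 × 5.67×10⁻⁸))^(1/4) = (1.06×10^9)^(1/4).
T = 180 K.

T ≈ 180 K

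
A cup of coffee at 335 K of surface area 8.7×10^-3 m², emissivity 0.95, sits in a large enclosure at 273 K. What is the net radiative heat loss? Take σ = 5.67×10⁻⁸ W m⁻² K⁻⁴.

Q = εσA(T⁴ − T_s⁴). T⁴ − T_s⁴ = (335)⁴ − (273)⁴ = 1.26×10^10 − 5.55×10^9 = 7.04×10^9 K⁴.
Q = 0.95 × 5.67×10⁻⁸ × 8.70×10^-3 × 7.04×10^9 = 3.30 W.

Q ≈ 3.30 W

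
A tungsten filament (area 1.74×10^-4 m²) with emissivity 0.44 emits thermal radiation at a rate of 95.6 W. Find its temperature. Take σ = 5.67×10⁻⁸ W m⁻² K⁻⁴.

From P = εσAT⁴, T = (P / εσA)^(1/4) = (95.6 / (0.44 × 5.67×10⁻⁸ × 1.74×10^-4))^(1/4).
T = (2.20×10^13)^(1/4) = 2170 K.

T ≈ 2170 K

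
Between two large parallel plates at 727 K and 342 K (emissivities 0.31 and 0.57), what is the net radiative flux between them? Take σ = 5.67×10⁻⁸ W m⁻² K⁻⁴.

For two large parallel gray plates, q = σ(T₁⁴ − T₂⁴) / (1/ε₁ + 1/ε₂ − 1).
1/ε₁ + 1/ε₂ − 1 = 1/0.31 + 1/0.57 − 1 = 3.980.
T₁⁴ − T₂⁴ = 2.79×10^11 − 1.37×10^10 = 2.66×10^11 K⁴.
q = 5.67×10⁻⁸ × 2.66×10^11 / 3.980 = 3780 W/m².

q ≈ 3780 W/m²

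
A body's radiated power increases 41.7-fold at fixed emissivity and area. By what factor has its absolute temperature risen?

P ∝ T⁴ ⇒ T ∝ P^(1/4), so T scales by (41.7)^(1/4) = 2.54.

factor ≈ 2.54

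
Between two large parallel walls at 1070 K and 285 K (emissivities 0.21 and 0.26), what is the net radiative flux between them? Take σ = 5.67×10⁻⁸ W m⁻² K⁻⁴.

For two large parallel gray plates, q = σ(T₁⁴ − T₂⁴) / (1/ε₁ + 1/ε₂ − 1).
1/ε₁ + 1/ε₂ − 1 = 1/0.21 + 1/0.26 − 1 = 7.608.
T₁⁴ − T₂⁴ = 1.31×10^12 − 6.60×10^9 = 1.30×10^12 K⁴.
q = 5.67×10⁻⁸ × 1.30×10^12 / 7.608 = 9720 W/m².

q ≈ 9720 W/m²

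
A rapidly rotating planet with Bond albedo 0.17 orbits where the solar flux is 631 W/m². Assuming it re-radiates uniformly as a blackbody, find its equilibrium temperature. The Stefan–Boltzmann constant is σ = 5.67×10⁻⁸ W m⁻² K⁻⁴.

T ≈ 219 K

Power absorbed = (1−a)S·πR²; power emitted = 4πR²σT⁴. Equating and cancelling πR²:
T = ((1−a)S / 4σ)^(1/4) = (524 / (4 × 5.67×10⁻⁸))^(1/4) = (2.31×10^9)^(1/4).
T = 219 K.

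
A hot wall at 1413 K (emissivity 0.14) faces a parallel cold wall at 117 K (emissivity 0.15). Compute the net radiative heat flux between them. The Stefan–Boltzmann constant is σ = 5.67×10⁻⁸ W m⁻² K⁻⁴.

For two large parallel gray plates, q = σ(T₁⁴ − T₂⁴) / (1/ε₁ + 1/ε₂ − 1).
1/ε₁ + 1/ε₂ − 1 = 1/0.14 + 1/0.15 − 1 = 12.81.
T₁⁴ − T₂⁴ = 3.99×10^12 − 1.87×10^8 = 3.99×10^12 K⁴.
q = 5.67×10⁻⁸ × 3.99×10^12 / 12.81 = 17600 W/m².

q ≈ 17600 W/m²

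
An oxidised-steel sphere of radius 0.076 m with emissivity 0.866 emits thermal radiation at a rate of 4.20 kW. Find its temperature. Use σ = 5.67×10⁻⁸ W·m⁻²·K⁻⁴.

T ≈ 1040 K

A = 4πr² = 4π × (0.076)² = 0.0726 m².
From P = εσAT⁴, T = (P / εσA)^(1/4) = (4200 / (0.866 × 5.67×10⁻⁸ × 0.0726))^(1/4).
T = (1.18×10^12)^(1/4) = 1040 K.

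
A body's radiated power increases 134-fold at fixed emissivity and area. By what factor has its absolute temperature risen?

factor ≈ 3.40

P ∝ T⁴ ⇒ T ∝ P^(1/4), so T scales by (134)^(1/4) = 3.40.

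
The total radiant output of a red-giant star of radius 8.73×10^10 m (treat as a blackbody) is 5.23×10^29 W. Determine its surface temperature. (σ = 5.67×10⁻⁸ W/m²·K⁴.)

A = 4πr² = 4π × (8.73×10^10)² = 9.58×10^22 m².
From P = σAT⁴, T = (P / σA)^(1/4) = (5.23×10^29 / (5.67×10⁻⁸ × 9.58×10^22))^(1/4).
T = (9.63×10^13)^(1/4) = 3130 K.

T ≈ 3130 K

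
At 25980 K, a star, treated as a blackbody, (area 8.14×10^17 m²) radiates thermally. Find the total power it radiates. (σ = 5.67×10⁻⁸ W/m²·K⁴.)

P ≈ 2.10×10^28 W

P = σAT⁴ = 5.67×10⁻⁸ × 8.14×10^17 × (25980)⁴ = 5.67×10⁻⁸ × 8.14×10^17 × 4.56×10^17.
P = 2.10×10^28 W.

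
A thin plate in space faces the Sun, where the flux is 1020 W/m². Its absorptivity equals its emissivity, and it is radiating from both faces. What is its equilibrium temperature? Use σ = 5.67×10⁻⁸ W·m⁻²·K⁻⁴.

T ≈ 308 K

Absorbed flux αS = emitted flux 2εσT⁴ per unit area; with α = ε this gives T = (S/2σ)^(1/4).
T = (1020 / (2 × 5.67×10⁻⁸))^(1/4) = (8.99×10^9)^(1/4).
T = 308 K.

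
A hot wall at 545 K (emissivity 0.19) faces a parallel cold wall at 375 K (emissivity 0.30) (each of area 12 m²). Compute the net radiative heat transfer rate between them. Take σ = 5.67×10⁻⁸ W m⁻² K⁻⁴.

Q ≈ 6130 W

For two large parallel gray plates, q = σ(T₁⁴ − T₂⁴) / (1/ε₁ + 1/ε₂ − 1).
1/ε₁ + 1/ε₂ − 1 = 1/0.19 + 1/0.30 − 1 = 7.596.
T₁⁴ − T₂⁴ = 8.82×10^10 − 1.98×10^10 = 6.84×10^10 K⁴.
q = 5.67×10⁻⁸ × 6.84×10^10 / 7.596 = 511 W/m².
Q = q·A = 511 × 12 = 6130 W.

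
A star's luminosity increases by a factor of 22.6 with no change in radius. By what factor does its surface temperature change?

factor ≈ 2.18

P ∝ T⁴ ⇒ T ∝ P^(1/4), so T scales by (22.6)^(1/4) = 2.18.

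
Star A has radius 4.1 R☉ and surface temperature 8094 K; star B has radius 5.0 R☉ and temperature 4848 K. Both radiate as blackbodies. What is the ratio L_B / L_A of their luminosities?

L_B/L_A ≈ 0.191

L = 4πR²σT⁴ ∝ R²T⁴, so L_B/L_A = (5.0/4.1)² × (4848/8094)⁴ = 1.49 × 0.129 = 0.191.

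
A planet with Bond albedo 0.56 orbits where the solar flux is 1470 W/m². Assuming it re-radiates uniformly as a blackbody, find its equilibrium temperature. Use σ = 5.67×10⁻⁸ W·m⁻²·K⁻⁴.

T ≈ 231 K

Power absorbed = (1−a)S·πR²; power emitted = 4πR²σT⁴. Equating and cancelling πR²:
T = ((1−a)S / 4σ)^(1/4) = (647 / (4 × 5.67×10⁻⁸))^(1/4) = (2.85×10^9)^(1/4).
T = 231 K.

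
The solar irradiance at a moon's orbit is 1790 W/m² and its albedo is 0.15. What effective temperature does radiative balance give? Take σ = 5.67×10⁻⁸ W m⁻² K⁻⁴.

Power absorbed = (1−a)S·πR²; power emitted = 4πR²σT⁴. Equating and cancelling πR²:
T = ((1−a)S / 4σ)^(1/4) = (1520 / (4 × 5.67×10⁻⁸))^(1/4) = (6.71×10^9)^(1/4).
T = 286 K.

T ≈ 286 K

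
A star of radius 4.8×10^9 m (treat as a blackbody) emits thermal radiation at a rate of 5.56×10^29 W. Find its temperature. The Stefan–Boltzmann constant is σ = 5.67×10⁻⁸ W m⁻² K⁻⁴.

T ≈ 13600 K

A = 4πr² = 4π × (4.8×10^9)² = 2.90×10^20 m².
From P = σAT⁴, T = (P / σA)^(1/4) = (5.56×10^29 / (5.67×10⁻⁸ × 2.90×10^20))^(1/4).
T = (3.39×10^16)^(1/4) = 13600 K.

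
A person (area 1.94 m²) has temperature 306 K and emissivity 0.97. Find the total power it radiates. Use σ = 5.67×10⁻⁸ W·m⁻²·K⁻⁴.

P = εσAT⁴ = 0.97 × 5.67×10⁻⁸ × 1.94 × (306)⁴ = 0.97 × 5.67×10⁻⁸ × 1.94 × 8.77×10^9.
P = 935 W.

P ≈ 935 W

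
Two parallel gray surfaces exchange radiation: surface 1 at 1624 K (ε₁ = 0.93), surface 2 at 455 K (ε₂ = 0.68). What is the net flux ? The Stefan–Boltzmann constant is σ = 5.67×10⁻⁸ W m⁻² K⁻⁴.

q ≈ 2.54×10^5 W/m²

For two large parallel gray plates, q = σ(T₁⁴ − T₂⁴) / (1/ε₁ + 1/ε₂ − 1).
1/ε₁ + 1/ε₂ − 1 = 1/0.93 + 1/0.68 − 1 = 1.546.
T₁⁴ − T₂⁴ = 6.96×10^12 − 4.29×10^10 = 6.91×10^12 K⁴.
q = 5.67×10⁻⁸ × 6.91×10^12 / 1.546 = 2.54×10^5 W/m².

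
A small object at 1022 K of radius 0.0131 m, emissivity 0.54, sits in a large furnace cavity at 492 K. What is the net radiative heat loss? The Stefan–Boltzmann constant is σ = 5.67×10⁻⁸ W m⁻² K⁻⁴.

Q ≈ 68.2 W

A = 4πr² = 4π × (0.0131)² = 2.16×10^-3 m².
Q = εσA(T⁴ − T_s⁴). T⁴ − T_s⁴ = (1022)⁴ − (492)⁴ = 1.09×10^12 − 5.86×10^10 = 1.03×10^12 K⁴.
Q = 0.54 × 5.67×10⁻⁸ × 2.16×10^-3 × 1.03×10^12 = 68.2 W.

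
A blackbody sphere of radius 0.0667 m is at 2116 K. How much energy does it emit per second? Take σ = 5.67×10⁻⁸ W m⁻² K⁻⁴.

A = 4πr² = 4π × (0.0667)² = 0.0559 m².
P = σAT⁴ = 5.67×10⁻⁸ × 0.0559 × (2116)⁴ = 5.67×10⁻⁸ × 0.0559 × 2.00×10^13.
P = 63500 W.

P ≈ 63500 W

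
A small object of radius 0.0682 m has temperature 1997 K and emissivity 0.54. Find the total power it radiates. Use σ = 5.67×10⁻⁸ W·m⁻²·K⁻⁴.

P ≈ 28500 W

A = 4πr² = 4π × (0.0682)² = 0.0584 m².
P = εσAT⁴ = 0.54 × 5.67×10⁻⁸ × 0.0584 × (1997)⁴ = 0.54 × 5.67×10⁻⁸ × 0.0584 × 1.59×10^13.
P = 28500 W.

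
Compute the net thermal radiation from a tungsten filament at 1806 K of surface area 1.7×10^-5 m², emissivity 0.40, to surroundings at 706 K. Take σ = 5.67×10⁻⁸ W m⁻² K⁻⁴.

Q = εσA(T⁴ − T_s⁴). T⁴ − T_s⁴ = (1806)⁴ − (706)⁴ = 1.06×10^13 − 2.48×10^11 = 1.04×10^13 K⁴.
Q = 0.40 × 5.67×10⁻⁸ × 1.70×10^-5 × 1.04×10^13 = 4.01 W.

Q ≈ 4.01 W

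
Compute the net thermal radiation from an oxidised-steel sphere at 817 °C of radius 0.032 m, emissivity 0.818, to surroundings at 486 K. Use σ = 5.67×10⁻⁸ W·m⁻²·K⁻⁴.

Q ≈ 809 W

A = 4πr² = 4π × (0.032)² = 0.0129 m².
Convert: 817 °C = 1090 K.
Q = εσA(T⁴ − T_s⁴). T⁴ − T_s⁴ = (1090)⁴ − (486)⁴ = 1.41×10^12 − 5.58×10^10 = 1.36×10^12 K⁴.
Q = 0.818 × 5.67×10⁻⁸ × 0.0129 × 1.36×10^12 = 809 W.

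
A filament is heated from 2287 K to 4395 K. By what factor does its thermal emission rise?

ratio ≈ 13.6

P ∝ T⁴, so the ratio is (4395/2287)⁴ = (1.922)⁴ = 13.6.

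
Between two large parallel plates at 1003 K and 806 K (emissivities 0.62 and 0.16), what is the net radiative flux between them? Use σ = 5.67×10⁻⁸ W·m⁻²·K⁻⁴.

q ≈ 4870 W/m²

For two large parallel gray plates, q = σ(T₁⁴ − T₂⁴) / (1/ε₁ + 1/ε₂ − 1).
1/ε₁ + 1/ε₂ − 1 = 1/0.62 + 1/0.16 − 1 = 6.863.
T₁⁴ − T₂⁴ = 1.01×10^12 − 4.22×10^11 = 5.90×10^11 K⁴.
q = 5.67×10⁻⁸ × 5.90×10^11 / 6.863 = 4870 W/m².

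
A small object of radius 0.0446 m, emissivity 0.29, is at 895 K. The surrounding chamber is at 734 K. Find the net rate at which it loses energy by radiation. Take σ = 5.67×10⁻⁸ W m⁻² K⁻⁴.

Q ≈ 144 W

A = 4πr² = 4π × (0.0446)² = 0.0250 m².
Q = εσA(T⁴ − T_s⁴). T⁴ − T_s⁴ = (895)⁴ − (734)⁴ = 6.42×10^11 − 2.90×10^11 = 3.51×10^11 K⁴.
Q = 0.29 × 5.67×10⁻⁸ × 0.0250 × 3.51×10^11 = 144 W.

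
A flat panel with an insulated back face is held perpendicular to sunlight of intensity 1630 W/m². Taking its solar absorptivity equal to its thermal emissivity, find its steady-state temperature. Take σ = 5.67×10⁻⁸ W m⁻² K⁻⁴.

Absorbed flux αS = emitted flux εσT⁴ (one radiating face); with α = ε, T = (S/σ)^(1/4).
T = (1630 / 5.67×10⁻⁸)^(1/4) = (2.87×10^10)^(1/4).
T = 412 K.

T ≈ 412 K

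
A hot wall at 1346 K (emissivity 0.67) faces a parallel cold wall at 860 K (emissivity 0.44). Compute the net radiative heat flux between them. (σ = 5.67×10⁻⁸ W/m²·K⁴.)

q ≈ 56100 W/m²

For two large parallel gray plates, q = σ(T₁⁴ − T₂⁴) / (1/ε₁ + 1/ε₂ − 1).
1/ε₁ + 1/ε₂ − 1 = 1/0.67 + 1/0.44 − 1 = 2.765.
T₁⁴ − T₂⁴ = 3.28×10^12 − 5.47×10^11 = 2.74×10^12 K⁴.
q = 5.67×10⁻⁸ × 2.74×10^12 / 2.765 = 56100 W/m².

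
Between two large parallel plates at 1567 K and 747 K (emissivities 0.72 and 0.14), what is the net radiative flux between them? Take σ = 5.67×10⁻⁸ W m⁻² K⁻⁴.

q ≈ 43000 W/m²

For two large parallel gray plates, q = σ(T₁⁴ − T₂⁴) / (1/ε₁ + 1/ε₂ − 1).
1/ε₁ + 1/ε₂ − 1 = 1/0.72 + 1/0.14 − 1 = 7.532.
T₁⁴ − T₂⁴ = 6.03×10^12 − 3.11×10^11 = 5.72×10^12 K⁴.
q = 5.67×10⁻⁸ × 5.72×10^12 / 7.532 = 43000 W/m².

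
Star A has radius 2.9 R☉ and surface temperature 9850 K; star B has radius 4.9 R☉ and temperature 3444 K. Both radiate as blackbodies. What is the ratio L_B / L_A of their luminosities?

L = 4πR²σT⁴ ∝ R²T⁴, so L_B/L_A = (4.9/2.9)² × (3444/9850)⁴ = 2.85 × 0.0149 = 0.0427.

L_B/L_A ≈ 0.0427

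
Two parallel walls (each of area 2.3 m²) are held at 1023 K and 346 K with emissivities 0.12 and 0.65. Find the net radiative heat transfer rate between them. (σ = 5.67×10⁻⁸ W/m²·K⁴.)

Q ≈ 15900 W

For two large parallel gray plates, q = σ(T₁⁴ − T₂⁴) / (1/ε₁ + 1/ε₂ − 1).
1/ε₁ + 1/ε₂ − 1 = 1/0.12 + 1/0.65 − 1 = 8.872.
T₁⁴ − T₂⁴ = 1.10×10^12 − 1.43×10^10 = 1.08×10^12 K⁴.
q = 5.67×10⁻⁸ × 1.08×10^12 / 8.872 = 6910 W/m².
Q = q·A = 6910 × 2.3 = 15900 W.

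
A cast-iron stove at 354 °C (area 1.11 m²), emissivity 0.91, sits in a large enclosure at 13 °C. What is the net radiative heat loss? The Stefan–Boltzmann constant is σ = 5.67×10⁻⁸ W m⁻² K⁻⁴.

Q ≈ 8470 W

Convert: 354 °C = 627 K; 13 °C = 286 K.
Q = εσA(T⁴ − T_s⁴). T⁴ − T_s⁴ = (627)⁴ − (286)⁴ = 1.55×10^11 − 6.69×10^9 = 1.48×10^11 K⁴.
Q = 0.91 × 5.67×10⁻⁸ × 1.11 × 1.48×10^11 = 8470 W.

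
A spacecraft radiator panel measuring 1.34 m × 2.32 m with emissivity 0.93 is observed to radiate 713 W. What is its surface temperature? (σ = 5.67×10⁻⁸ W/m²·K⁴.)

A = 1.34 × 2.32 = 3.11 m².
From P = εσAT⁴, T = (P / εσA)^(1/4) = (713 / (0.93 × 5.67×10⁻⁸ × 3.11))^(1/4).
T = (4.35×10^9)^(1/4) = 257 K.

T ≈ 257 K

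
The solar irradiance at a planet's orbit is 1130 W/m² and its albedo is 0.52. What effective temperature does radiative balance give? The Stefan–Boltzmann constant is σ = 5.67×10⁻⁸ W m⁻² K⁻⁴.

T ≈ 221 K

Power absorbed = (1−a)S·πR²; power emitted = 4πR²σT⁴. Equating and cancelling πR²:
T = ((1−a)S / 4σ)^(1/4) = (542 / (4 × 5.67×10⁻⁸))^(1/4) = (2.39×10^9)^(1/4).
T = 221 K.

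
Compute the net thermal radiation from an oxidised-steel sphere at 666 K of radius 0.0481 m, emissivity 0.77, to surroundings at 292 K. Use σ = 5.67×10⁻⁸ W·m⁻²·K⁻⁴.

Q ≈ 241 W

A = 4πr² = 4π × (0.0481)² = 0.0291 m².
Q = εσA(T⁴ − T_s⁴). T⁴ − T_s⁴ = (666)⁴ − (292)⁴ = 1.97×10^11 − 7.27×10^9 = 1.89×10^11 K⁴.
Q = 0.77 × 5.67×10⁻⁸ × 0.0291 × 1.89×10^11 = 241 W.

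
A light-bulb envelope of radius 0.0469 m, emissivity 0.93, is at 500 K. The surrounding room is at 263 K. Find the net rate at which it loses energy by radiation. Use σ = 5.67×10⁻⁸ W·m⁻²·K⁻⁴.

Q ≈ 84.1 W

A = 4πr² = 4π × (0.0469)² = 0.0276 m².
Q = εσA(T⁴ − T_s⁴). T⁴ − T_s⁴ = (500)⁴ − (263)⁴ = 6.25×10^10 − 4.78×10^9 = 5.77×10^10 K⁴.
Q = 0.93 × 5.67×10⁻⁸ × 0.0276 × 5.77×10^10 = 84.1 W.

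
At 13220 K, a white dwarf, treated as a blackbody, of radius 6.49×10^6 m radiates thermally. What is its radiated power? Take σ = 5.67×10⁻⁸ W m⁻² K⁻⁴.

P ≈ 9.17×10^23 W

A = 4πr² = 4π × (6.49×10^6)² = 5.29×10^14 m².
P = σAT⁴ = 5.67×10⁻⁸ × 5.29×10^14 × (13220)⁴ = 5.67×10⁻⁸ × 5.29×10^14 × 3.05×10^16.
P = 9.17×10^23 W.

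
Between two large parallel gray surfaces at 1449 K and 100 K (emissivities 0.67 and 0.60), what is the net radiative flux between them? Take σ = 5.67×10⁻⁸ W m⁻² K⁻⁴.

For two large parallel gray plates, q = σ(T₁⁴ − T₂⁴) / (1/ε₁ + 1/ε₂ − 1).
1/ε₁ + 1/ε₂ − 1 = 1/0.67 + 1/0.60 − 1 = 2.159.
T₁⁴ − T₂⁴ = 4.41×10^12 − 1.00×10^8 = 4.41×10^12 K⁴.
q = 5.67×10⁻⁸ × 4.41×10^12 / 2.159 = 1.16×10^5 W/m².

q ≈ 1.16×10^5 W/m²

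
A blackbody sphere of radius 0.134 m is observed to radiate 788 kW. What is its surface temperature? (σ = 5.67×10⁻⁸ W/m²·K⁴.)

A = 4πr² = 4π × (0.134)² = 0.226 m².
From P = σAT⁴, T = (P / σA)^(1/4) = (7.88×10^5 / (5.67×10⁻⁸ × 0.226))^(1/4).
T = (6.16×10^13)^(1/4) = 2800 K.

T ≈ 2800 K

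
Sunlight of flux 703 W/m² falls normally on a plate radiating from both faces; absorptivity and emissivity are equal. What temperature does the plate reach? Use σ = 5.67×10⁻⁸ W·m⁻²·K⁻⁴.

Absorbed flux αS = emitted flux 2εσT⁴ per unit area; with α = ε this gives T = (S/2σ)^(1/4).
T = (703 / (2 × 5.67×10⁻⁸))^(1/4) = (6.20×10^9)^(1/4).
T = 281 K.

T ≈ 281 K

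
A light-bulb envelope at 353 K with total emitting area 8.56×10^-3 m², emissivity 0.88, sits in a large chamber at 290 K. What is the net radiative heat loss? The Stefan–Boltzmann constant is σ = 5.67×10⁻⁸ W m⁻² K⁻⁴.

Q = εσA(T⁴ − T_s⁴). T⁴ − T_s⁴ = (353)⁴ − (290)⁴ = 1.55×10^10 − 7.07×10^9 = 8.45×10^9 K⁴.
Q = 0.88 × 5.67×10⁻⁸ × 8.56×10^-3 × 8.45×10^9 = 3.61 W.

Q ≈ 3.61 W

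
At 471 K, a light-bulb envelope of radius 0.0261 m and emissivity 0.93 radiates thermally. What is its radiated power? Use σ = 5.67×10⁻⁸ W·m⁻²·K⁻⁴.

A = 4πr² = 4π × (0.0261)² = 8.56×10^-3 m².
Stefan–Boltzmann: P = εσAT⁴ = 0.93 × 5.67×10⁻⁸ × 8.56×10^-3 × (471)⁴ = 0.93 × 5.67×10⁻⁸ × 8.56×10^-3 × 4.92×10^10.
P = 22.2 W.

P ≈ 22.2 W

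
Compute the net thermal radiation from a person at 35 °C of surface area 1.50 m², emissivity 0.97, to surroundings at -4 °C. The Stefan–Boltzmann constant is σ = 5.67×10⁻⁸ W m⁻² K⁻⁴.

Convert: 35 °C = 308 K; -4 °C = 269 K.
Q = εσA(T⁴ − T_s⁴). T⁴ − T_s⁴ = (308)⁴ − (269)⁴ = 9.00×10^9 − 5.24×10^9 = 3.76×10^9 K⁴.
Q = 0.97 × 5.67×10⁻⁸ × 1.50 × 3.76×10^9 = 310 W.

Q ≈ 310 W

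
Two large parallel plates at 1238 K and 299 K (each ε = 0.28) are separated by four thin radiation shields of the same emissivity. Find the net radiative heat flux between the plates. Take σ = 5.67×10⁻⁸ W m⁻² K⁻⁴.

Each of the 5 gaps contributes resistance (2/ε − 1) = 2/0.28 − 1 = 6.143; total = 30.71.
q = σ(T₁⁴ − T₂⁴) / 30.71 = 5.67×10⁻⁸ × 2.34×10^12 / 30.71 = 4320 W/m².

q ≈ 4320 W/m²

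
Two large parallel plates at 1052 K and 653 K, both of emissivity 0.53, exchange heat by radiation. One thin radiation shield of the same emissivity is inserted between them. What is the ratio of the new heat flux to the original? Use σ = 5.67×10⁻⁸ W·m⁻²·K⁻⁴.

With N identical shields there are N+1 = 2 gaps in series, each with the same radiative resistance, so the flux falls to 1/(N+1) of its unshielded value.

ratio ≈ 0.500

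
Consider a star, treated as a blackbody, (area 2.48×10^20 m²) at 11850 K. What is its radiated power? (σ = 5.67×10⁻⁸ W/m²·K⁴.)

P ≈ 2.77×10^29 W

P = σAT⁴ = 5.67×10⁻⁸ × 2.48×10^20 × (11850)⁴ = 5.67×10⁻⁸ × 2.48×10^20 × 1.97×10^16.
P = 2.77×10^29 W.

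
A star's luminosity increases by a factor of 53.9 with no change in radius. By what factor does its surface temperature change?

P ∝ T⁴ ⇒ T ∝ P^(1/4), so T scales by (53.9)^(1/4) = 2.71.

factor ≈ 2.71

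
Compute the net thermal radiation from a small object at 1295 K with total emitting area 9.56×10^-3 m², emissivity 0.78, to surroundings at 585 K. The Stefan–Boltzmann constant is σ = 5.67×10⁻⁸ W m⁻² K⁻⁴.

Q ≈ 1140 W

Q = εσA(T⁴ − T_s⁴). T⁴ − T_s⁴ = (1295)⁴ − (585)⁴ = 2.81×10^12 − 1.17×10^11 = 2.70×10^12 K⁴.
Q = 0.78 × 5.67×10⁻⁸ × 9.56×10^-3 × 2.70×10^12 = 1140 W.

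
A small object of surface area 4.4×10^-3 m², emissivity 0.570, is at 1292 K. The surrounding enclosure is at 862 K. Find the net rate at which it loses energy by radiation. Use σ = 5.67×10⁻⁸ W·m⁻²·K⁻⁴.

Q = εσA(T⁴ − T_s⁴). T⁴ − T_s⁴ = (1292)⁴ − (862)⁴ = 2.79×10^12 − 5.52×10^11 = 2.23×10^12 K⁴.
Q = 0.570 × 5.67×10⁻⁸ × 4.40×10^-3 × 2.23×10^12 = 318 W.

Q ≈ 318 W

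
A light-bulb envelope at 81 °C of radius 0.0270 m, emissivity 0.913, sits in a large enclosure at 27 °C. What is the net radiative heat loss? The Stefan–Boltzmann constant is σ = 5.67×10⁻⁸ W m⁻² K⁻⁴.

Q ≈ 3.61 W

A = 4πr² = 4π × (0.0270)² = 9.16×10^-3 m².
Convert: 81 °C = 354 K; 27 °C = 300 K.
Q = εσA(T⁴ − T_s⁴). T⁴ − T_s⁴ = (354)⁴ − (300)⁴ = 1.57×10^10 − 8.10×10^9 = 7.60×10^9 K⁴.
Q = 0.913 × 5.67×10⁻⁸ × 9.16×10^-3 × 7.60×10^9 = 3.61 W.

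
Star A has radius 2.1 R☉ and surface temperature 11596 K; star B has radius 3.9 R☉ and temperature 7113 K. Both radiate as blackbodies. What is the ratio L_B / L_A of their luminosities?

L = 4πR²σT⁴ ∝ R²T⁴, so L_B/L_A = (3.9/2.1)² × (7113/11596)⁴ = 3.45 × 0.142 = 0.488.

L_B/L_A ≈ 0.488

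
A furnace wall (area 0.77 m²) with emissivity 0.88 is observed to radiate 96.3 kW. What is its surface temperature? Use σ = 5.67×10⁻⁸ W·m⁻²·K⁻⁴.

T ≈ 1260 K

From P = εσAT⁴, T = (P / εσA)^(1/4) = (96300 / (0.88 × 5.67×10⁻⁸ × 0.770))^(1/4).
T = (2.51×10^12)^(1/4) = 1260 K.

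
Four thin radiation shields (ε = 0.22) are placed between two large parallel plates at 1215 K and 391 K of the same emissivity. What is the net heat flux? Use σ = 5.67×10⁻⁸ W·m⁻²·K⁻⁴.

Each of the 5 gaps contributes resistance (2/ε − 1) = 2/0.22 − 1 = 8.091; total = 40.45.
q = σ(T₁⁴ − T₂⁴) / 40.45 = 5.67×10⁻⁸ × 2.16×10^12 / 40.45 = 3020 W/m².

q ≈ 3020 W/m²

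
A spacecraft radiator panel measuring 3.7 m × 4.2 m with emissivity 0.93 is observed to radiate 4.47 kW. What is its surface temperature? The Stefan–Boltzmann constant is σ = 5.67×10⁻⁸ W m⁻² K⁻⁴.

A = 3.7 × 4.2 = 15.5 m².
From P = εσAT⁴, T = (P / εσA)^(1/4) = (4470 / (0.93 × 5.67×10⁻⁸ × 15.5))^(1/4).
T = (5.45×10^9)^(1/4) = 272 K.

T ≈ 272 K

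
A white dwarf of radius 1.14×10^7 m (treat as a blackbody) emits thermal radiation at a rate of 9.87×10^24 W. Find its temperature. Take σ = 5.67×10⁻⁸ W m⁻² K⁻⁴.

A = 4πr² = 4π × (1.14×10^7)² = 1.63×10^15 m².
From P = σAT⁴, T = (P / σA)^(1/4) = (9.87×10^24 / (5.67×10⁻⁸ × 1.63×10^15))^(1/4).
T = (1.07×10^17)^(1/4) = 18100 K.

T ≈ 18100 K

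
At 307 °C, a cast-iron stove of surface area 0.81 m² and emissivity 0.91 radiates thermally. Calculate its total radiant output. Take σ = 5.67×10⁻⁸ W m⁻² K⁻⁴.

P ≈ 4730 W

307 °C = 580 K.
P = εσAT⁴ = 0.91 × 5.67×10⁻⁸ × 0.810 × (580)⁴ = 0.91 × 5.67×10⁻⁸ × 0.810 × 1.13×10^11.
P = 4730 W.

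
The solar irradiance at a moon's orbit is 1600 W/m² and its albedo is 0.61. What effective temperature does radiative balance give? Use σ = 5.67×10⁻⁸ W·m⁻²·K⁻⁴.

Power absorbed = (1−a)S·πR²; power emitted = 4πR²σT⁴. Equating and cancelling πR²:
T = ((1−a)S / 4σ)^(1/4) = (624 / (4 × 5.67×10⁻⁸))^(1/4) = (2.75×10^9)^(1/4).
T = 229 K.

T ≈ 229 K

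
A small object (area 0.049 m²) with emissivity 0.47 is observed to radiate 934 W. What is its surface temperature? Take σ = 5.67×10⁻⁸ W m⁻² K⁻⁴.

T ≈ 920 K

From P = εσAT⁴, T = (P / εσA)^(1/4) = (934 / (0.47 × 5.67×10⁻⁸ × 0.0490))^(1/4).
T = (7.15×10^11)^(1/4) = 920 K.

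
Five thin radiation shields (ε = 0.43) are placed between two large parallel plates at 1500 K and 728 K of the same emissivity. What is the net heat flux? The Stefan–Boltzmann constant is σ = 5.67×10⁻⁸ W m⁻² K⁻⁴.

Each of the 6 gaps contributes resistance (2/ε − 1) = 2/0.43 − 1 = 3.651; total = 21.91.
q = σ(T₁⁴ − T₂⁴) / 21.91 = 5.67×10⁻⁸ × 4.78×10^12 / 21.91 = 12400 W/m².

q ≈ 12400 W/m²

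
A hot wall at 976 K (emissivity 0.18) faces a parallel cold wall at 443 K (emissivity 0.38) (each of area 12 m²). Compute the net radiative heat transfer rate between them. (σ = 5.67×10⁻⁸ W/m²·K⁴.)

For two large parallel gray plates, q = σ(T₁⁴ − T₂⁴) / (1/ε₁ + 1/ε₂ − 1).
1/ε₁ + 1/ε₂ − 1 = 1/0.18 + 1/0.38 − 1 = 7.187.
T₁⁴ − T₂⁴ = 9.07×10^11 − 3.85×10^10 = 8.69×10^11 K⁴.
q = 5.67×10⁻⁸ × 8.69×10^11 / 7.187 = 6850 W/m².
Q = q·A = 6850 × 12 = 82300 W.

Q ≈ 82300 W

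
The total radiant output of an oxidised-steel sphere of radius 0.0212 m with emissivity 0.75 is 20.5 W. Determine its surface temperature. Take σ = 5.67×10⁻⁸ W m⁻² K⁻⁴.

A = 4πr² = 4π × (0.0212)² = 5.65×10^-3 m².
From P = εσAT⁴, T = (P / εσA)^(1/4) = (20.5 / (0.75 × 5.67×10⁻⁸ × 5.65×10^-3))^(1/4).
T = (8.54×10^10)^(1/4) = 541 K.

T ≈ 541 K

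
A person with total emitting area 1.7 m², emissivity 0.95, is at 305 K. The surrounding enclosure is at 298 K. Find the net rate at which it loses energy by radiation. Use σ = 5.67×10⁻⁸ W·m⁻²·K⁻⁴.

Q ≈ 70.3 W

Q = εσA(T⁴ − T_s⁴). T⁴ − T_s⁴ = (305)⁴ − (298)⁴ = 8.65×10^9 − 7.89×10^9 = 7.68×10^8 K⁴.
Q = 0.95 × 5.67×10⁻⁸ × 1.70 × 7.68×10^8 = 70.3 W.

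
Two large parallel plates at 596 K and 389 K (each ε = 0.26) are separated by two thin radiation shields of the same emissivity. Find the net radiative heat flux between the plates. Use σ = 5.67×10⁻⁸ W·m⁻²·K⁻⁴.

Each of the 3 gaps contributes resistance (2/ε − 1) = 2/0.26 − 1 = 6.692; total = 20.08.
q = σ(T₁⁴ − T₂⁴) / 20.08 = 5.67×10⁻⁸ × 1.03×10^11 / 20.08 = 292 W/m².

q ≈ 292 W/m²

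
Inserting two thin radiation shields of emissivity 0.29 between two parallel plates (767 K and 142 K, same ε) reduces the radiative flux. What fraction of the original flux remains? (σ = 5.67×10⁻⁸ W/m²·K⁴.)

With N identical shields there are N+1 = 3 gaps in series, each with the same radiative resistance, so the flux falls to 1/(N+1) of its unshielded value.

ratio ≈ 0.333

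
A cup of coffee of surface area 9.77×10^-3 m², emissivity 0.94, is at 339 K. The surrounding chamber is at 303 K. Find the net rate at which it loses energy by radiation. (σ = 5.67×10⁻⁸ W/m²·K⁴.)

Q = εσA(T⁴ − T_s⁴). T⁴ − T_s⁴ = (339)⁴ − (303)⁴ = 1.32×10^10 − 8.43×10^9 = 4.78×10^9 K⁴.
Q = 0.94 × 5.67×10⁻⁸ × 9.77×10^-3 × 4.78×10^9 = 2.49 W.

Q ≈ 2.49 W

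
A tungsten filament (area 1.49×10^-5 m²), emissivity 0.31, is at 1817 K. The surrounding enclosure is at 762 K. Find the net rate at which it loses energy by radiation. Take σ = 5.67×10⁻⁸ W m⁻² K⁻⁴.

Q ≈ 2.77 W

Q = εσA(T⁴ − T_s⁴). T⁴ − T_s⁴ = (1817)⁴ − (762)⁴ = 1.09×10^13 − 3.37×10^11 = 1.06×10^13 K⁴.
Q = 0.31 × 5.67×10⁻⁸ × 1.49×10^-5 × 1.06×10^13 = 2.77 W.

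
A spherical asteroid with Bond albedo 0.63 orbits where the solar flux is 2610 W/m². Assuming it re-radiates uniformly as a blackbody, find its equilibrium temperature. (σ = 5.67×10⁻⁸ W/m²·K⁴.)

T ≈ 255 K

Power absorbed = (1−a)S·πR²; power emitted = 4πR²σT⁴. Equating and cancelling πR²:
T = ((1−a)S / 4σ)^(1/4) = (966 / (4 × 5.67×10⁻⁸))^(1/4) = (4.26×10^9)^(1/4).
T = 255 K.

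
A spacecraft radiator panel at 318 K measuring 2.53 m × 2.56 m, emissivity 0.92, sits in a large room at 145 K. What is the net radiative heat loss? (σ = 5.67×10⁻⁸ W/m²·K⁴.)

A = 2.53 × 2.56 = 6.48 m².
Q = εσA(T⁴ − T_s⁴). T⁴ − T_s⁴ = (318)⁴ − (145)⁴ = 1.02×10^10 − 4.42×10^8 = 9.78×10^9 K⁴.
Q = 0.92 × 5.67×10⁻⁸ × 6.48 × 9.78×10^9 = 3310 W.

Q ≈ 3310 W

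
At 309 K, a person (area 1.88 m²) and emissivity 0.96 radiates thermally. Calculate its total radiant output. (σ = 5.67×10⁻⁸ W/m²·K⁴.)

Stefan–Boltzmann: P = εσAT⁴ = 0.96 × 5.67×10⁻⁸ × 1.88 × (309)⁴ = 0.96 × 5.67×10⁻⁸ × 1.88 × 9.12×10^9.
P = 933 W.

P ≈ 933 W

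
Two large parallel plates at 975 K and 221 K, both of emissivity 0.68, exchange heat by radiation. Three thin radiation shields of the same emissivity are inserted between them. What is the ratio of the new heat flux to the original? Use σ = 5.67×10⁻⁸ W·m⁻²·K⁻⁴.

With N identical shields there are N+1 = 4 gaps in series, each with the same radiative resistance, so the flux falls to 1/(N+1) of its unshielded value.

ratio ≈ 0.250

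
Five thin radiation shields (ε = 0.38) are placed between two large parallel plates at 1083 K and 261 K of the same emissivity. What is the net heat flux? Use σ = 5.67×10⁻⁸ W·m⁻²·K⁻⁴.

Each of the 6 gaps contributes resistance (2/ε − 1) = 2/0.38 − 1 = 4.263; total = 25.58.
q = σ(T₁⁴ − T₂⁴) / 25.58 = 5.67×10⁻⁸ × 1.37×10^12 / 25.58 = 3040 W/m².

q ≈ 3040 W/m²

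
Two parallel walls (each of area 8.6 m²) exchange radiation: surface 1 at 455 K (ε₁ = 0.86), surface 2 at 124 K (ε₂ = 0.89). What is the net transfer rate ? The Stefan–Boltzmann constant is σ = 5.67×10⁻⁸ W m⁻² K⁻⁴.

For two large parallel gray plates, q = σ(T₁⁴ − T₂⁴) / (1/ε₁ + 1/ε₂ − 1).
1/ε₁ + 1/ε₂ − 1 = 1/0.86 + 1/0.89 − 1 = 1.286.
T₁⁴ − T₂⁴ = 4.29×10^10 − 2.36×10^8 = 4.26×10^10 K⁴.
q = 5.67×10⁻⁸ × 4.26×10^10 / 1.286 = 1880 W/m².
Q = q·A = 1880 × 8.6 = 16200 W.

Q ≈ 16200 W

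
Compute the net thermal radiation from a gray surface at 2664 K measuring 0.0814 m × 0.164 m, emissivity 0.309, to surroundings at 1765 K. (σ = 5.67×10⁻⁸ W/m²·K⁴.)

Q ≈ 9510 W

A = 0.0814 × 0.164 = 0.0133 m².
Q = εσA(T⁴ − T_s⁴). T⁴ − T_s⁴ = (2664)⁴ − (1765)⁴ = 5.04×10^13 − 9.70×10^12 = 4.07×10^13 K⁴.
Q = 0.309 × 5.67×10⁻⁸ × 0.0133 × 4.07×10^13 = 9510 W.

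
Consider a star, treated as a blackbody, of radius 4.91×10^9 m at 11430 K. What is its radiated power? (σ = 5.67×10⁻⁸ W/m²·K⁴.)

P ≈ 2.93×10^29 W

A = 4πr² = 4π × (4.91×10^9)² = 3.03×10^20 m².
P = σAT⁴ = 5.67×10⁻⁸ × 3.03×10^20 × (11430)⁴ = 5.67×10⁻⁸ × 3.03×10^20 × 1.71×10^16.
P = 2.93×10^29 W.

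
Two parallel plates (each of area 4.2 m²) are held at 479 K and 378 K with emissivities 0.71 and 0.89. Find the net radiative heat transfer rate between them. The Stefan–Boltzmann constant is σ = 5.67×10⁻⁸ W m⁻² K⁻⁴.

Q ≈ 5010 W

For two large parallel gray plates, q = σ(T₁⁴ − T₂⁴) / (1/ε₁ + 1/ε₂ − 1).
1/ε₁ + 1/ε₂ − 1 = 1/0.71 + 1/0.89 − 1 = 1.532.
T₁⁴ − T₂⁴ = 5.26×10^10 − 2.04×10^10 = 3.22×10^10 K⁴.
q = 5.67×10⁻⁸ × 3.22×10^10 / 1.532 = 1190 W/m².
Q = q·A = 1190 × 4.2 = 5010 W.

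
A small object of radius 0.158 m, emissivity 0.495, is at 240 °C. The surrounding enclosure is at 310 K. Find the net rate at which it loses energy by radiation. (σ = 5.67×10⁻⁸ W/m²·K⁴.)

A = 4πr² = 4π × (0.158)² = 0.314 m².
Convert: 240 °C = 513 K.
Q = εσA(T⁴ − T_s⁴). T⁴ − T_s⁴ = (513)⁴ − (310)⁴ = 6.93×10^10 − 9.24×10^9 = 6.00×10^10 K⁴.
Q = 0.495 × 5.67×10⁻⁸ × 0.314 × 6.00×10^10 = 528 W.

Q ≈ 528 W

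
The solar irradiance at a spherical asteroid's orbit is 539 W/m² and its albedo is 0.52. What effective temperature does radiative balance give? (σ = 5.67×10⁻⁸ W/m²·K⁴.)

Power absorbed = (1−a)S·πR²; power emitted = 4πR²σT⁴. Equating and cancelling πR²:
T = ((1−a)S / 4σ)^(1/4) = (259 / (4 × 5.67×10⁻⁸))^(1/4) = (1.14×10^9)^(1/4).
T = 184 K.

T ≈ 184 K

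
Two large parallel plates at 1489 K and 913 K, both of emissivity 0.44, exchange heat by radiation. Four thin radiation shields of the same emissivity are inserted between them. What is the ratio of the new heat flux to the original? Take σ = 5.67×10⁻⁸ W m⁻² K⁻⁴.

With N identical shields there are N+1 = 5 gaps in series, each with the same radiative resistance, so the flux falls to 1/(N+1) of its unshielded value.

ratio ≈ 0.200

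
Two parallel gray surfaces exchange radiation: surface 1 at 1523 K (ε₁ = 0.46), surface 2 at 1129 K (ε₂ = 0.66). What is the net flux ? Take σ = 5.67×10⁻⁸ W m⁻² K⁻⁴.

For two large parallel gray plates, q = σ(T₁⁴ − T₂⁴) / (1/ε₁ + 1/ε₂ − 1).
1/ε₁ + 1/ε₂ − 1 = 1/0.46 + 1/0.66 − 1 = 2.689.
T₁⁴ − T₂⁴ = 5.38×10^12 − 1.62×10^12 = 3.76×10^12 K⁴.
q = 5.67×10⁻⁸ × 3.76×10^12 / 2.689 = 79200 W/m².

q ≈ 79200 W/m²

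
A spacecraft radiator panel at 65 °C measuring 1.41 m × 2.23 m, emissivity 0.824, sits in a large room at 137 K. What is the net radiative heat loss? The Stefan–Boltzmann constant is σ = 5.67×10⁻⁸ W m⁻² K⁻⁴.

Q ≈ 1870 W

A = 1.41 × 2.23 = 3.14 m².
Convert: 65 °C = 338 K.
Q = εσA(T⁴ − T_s⁴). T⁴ − T_s⁴ = (338)⁴ − (137)⁴ = 1.31×10^10 − 3.52×10^8 = 1.27×10^10 K⁴.
Q = 0.824 × 5.67×10⁻⁸ × 3.14 × 1.27×10^10 = 1870 W.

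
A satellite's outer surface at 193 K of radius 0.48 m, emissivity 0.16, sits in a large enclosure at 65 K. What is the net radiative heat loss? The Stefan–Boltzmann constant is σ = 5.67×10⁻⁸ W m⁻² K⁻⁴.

A = 4πr² = 4π × (0.48)² = 2.90 m².
Q = εσA(T⁴ − T_s⁴). T⁴ − T_s⁴ = (193)⁴ − (65)⁴ = 1.39×10^9 − 1.79×10^7 = 1.37×10^9 K⁴.
Q = 0.16 × 5.67×10⁻⁸ × 2.90 × 1.37×10^9 = 36.0 W.

Q ≈ 36.0 W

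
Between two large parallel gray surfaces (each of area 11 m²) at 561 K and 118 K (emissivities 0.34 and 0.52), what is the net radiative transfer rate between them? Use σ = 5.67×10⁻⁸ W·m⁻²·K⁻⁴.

Q ≈ 16000 W

For two large parallel gray plates, q = σ(T₁⁴ − T₂⁴) / (1/ε₁ + 1/ε₂ − 1).
1/ε₁ + 1/ε₂ − 1 = 1/0.34 + 1/0.52 − 1 = 3.864.
T₁⁴ − T₂⁴ = 9.90×10^10 − 1.94×10^8 = 9.89×10^10 K⁴.
q = 5.67×10⁻⁸ × 9.89×10^10 / 3.864 = 1450 W/m².
Q = q·A = 1450 × 11 = 16000 W.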